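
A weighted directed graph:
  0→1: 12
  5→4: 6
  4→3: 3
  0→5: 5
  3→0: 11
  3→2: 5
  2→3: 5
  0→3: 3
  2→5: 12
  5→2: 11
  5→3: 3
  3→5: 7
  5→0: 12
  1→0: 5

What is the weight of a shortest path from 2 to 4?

Paths from 2 to 4:
2 - 5 - 4: 12 + 6 = 18
2 - 3 - 5 - 4: 5 + 7 + 6 = 18
2 - 3 - 0 - 5 - 4: 5 + 11 + 5 + 6 = 27
The minimum is 18.

18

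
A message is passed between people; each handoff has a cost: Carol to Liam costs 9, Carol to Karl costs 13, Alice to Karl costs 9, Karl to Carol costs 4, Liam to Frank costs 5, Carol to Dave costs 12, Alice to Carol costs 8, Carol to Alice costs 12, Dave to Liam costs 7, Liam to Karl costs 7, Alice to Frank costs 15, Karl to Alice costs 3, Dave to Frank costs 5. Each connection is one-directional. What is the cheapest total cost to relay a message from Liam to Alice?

Paths from Liam to Alice:
Liam→Karl→Carol→Alice: 7 + 4 + 12 = 23
Liam→Karl→Alice: 7 + 3 = 10
Best route has total 10.

10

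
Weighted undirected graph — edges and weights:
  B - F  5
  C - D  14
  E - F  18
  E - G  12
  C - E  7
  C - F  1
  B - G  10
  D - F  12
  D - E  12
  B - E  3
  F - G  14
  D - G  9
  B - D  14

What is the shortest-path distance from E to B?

3

Checking several routes:
E - B: 3
E - G - B: 12 + 10 = 22
E - C - F - B: 7 + 1 + 5 = 13
E - D - B: 12 + 14 = 26
E - F - B: 18 + 5 = 23
The minimum is 3.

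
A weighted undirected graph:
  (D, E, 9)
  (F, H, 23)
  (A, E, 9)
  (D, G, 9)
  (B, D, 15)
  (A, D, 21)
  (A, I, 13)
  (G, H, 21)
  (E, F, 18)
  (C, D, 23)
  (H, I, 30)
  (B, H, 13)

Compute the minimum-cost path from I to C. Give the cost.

Checking several routes:
I -> A -> E -> F -> H -> B -> D -> C: 13 + 9 + 18 + 23 + 13 + 15 + 23 = 114
I -> H -> B -> D -> C: 30 + 13 + 15 + 23 = 81
I -> A -> E -> D -> C: 13 + 9 + 9 + 23 = 54
I -> H -> G -> D -> C: 30 + 21 + 9 + 23 = 83
I -> H -> F -> E -> D -> C: 30 + 23 + 18 + 9 + 23 = 103
I -> A -> D -> C: 13 + 21 + 23 = 57
Shortest: 54.

54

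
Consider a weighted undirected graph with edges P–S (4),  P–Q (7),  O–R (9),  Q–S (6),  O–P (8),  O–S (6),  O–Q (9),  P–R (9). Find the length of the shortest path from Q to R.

16

Checking several routes:
Q - P - R: 7 + 9 = 16
Q - O - R: 9 + 9 = 18
Q - S - P - R: 6 + 4 + 9 = 19
Shortest: 16.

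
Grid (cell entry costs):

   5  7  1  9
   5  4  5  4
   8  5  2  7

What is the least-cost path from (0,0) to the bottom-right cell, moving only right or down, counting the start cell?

27

Path r0c0 -> r0c1 -> r0c2 -> r1c2 -> r2c2 -> r2c3: 5 + 7 + 1 + 5 + 2 + 7 = 27.
For comparison, the top-then-right route costs 33.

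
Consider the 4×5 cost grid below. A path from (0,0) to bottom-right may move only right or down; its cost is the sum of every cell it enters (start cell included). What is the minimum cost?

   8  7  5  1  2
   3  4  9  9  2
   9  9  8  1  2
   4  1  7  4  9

36

Cheapest: r0c0 → r0c1 → r0c2 → r0c3 → r0c4 → r1c4 → r2c4 → r3c4
  8 + 7 + 5 + 1 + 2 + 2 + 2 + 9 = 36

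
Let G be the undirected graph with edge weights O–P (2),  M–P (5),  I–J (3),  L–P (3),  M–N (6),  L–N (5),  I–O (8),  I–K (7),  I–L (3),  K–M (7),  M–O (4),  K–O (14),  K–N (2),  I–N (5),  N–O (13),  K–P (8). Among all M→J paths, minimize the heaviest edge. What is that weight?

Comparing a few candidate routes:
M - P - L - N - I - J: max(5, 3, 5, 5, 3) = 5
M - P - L - I - J: max(5, 3, 3, 3) = 5
M - O - P - L - N - I - J: max(4, 2, 3, 5, 5, 3) = 5
M - N - L - I - J: max(6, 5, 3, 3) = 6
M - N - I - J: max(6, 5, 3) = 6
M - O - P - L - I - J: max(4, 2, 3, 3, 3) = 4
Smallest bottleneck: 4.

4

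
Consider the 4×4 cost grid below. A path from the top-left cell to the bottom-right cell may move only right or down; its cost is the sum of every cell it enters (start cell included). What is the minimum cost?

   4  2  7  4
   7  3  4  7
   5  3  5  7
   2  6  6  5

One optimal route is (0,0) → (0,1) → (1,1) → (2,1) → (2,2) → (3,2) → (3,3).
Its cost is 4 + 2 + 3 + 3 + 5 + 6 + 5 = 28.

28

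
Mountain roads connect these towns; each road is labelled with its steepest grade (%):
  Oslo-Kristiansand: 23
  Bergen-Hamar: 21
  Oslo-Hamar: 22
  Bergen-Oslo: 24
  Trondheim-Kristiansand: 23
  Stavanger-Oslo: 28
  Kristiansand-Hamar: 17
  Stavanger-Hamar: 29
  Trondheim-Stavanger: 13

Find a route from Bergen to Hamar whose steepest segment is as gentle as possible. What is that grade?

Checking several routes:
Bergen → Oslo → Hamar: max(24, 22) = 24
Bergen → Oslo → Kristiansand → Hamar: max(24, 23, 17) = 24
Bergen → Oslo → Kristiansand → Trondheim → Stavanger → Hamar: max(24, 23, 23, 13, 29) = 29
Bergen → Oslo → Stavanger → Trondheim → Kristiansand → Hamar: max(24, 28, 13, 23, 17) = 28
Bergen → Hamar: max(21) = 21
Smallest bottleneck: 21%.

21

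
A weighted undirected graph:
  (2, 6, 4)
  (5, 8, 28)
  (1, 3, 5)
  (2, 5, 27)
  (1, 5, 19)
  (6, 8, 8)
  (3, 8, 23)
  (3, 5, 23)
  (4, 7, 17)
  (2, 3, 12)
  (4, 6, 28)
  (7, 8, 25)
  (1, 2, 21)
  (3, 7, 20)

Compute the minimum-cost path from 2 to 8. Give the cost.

Comparing a few candidate routes:
2-6-8: 4 + 8 = 12
2-1-3-8: 21 + 5 + 23 = 49
2-3-8: 12 + 23 = 35
The minimum is 12.

12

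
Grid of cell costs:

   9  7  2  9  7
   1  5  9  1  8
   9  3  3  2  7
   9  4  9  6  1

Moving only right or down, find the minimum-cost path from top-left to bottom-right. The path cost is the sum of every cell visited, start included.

Best path: r0c0→r1c0→r1c1→r2c1→r2c2→r2c3→r3c3→r3c4
Cost: 9 + 1 + 5 + 3 + 3 + 2 + 6 + 1 = 30
For comparison, the top-then-right route costs 50.

30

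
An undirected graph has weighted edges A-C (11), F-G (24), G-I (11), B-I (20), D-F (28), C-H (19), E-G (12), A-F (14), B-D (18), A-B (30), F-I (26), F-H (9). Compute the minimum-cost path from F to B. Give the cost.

Routes from F to B:
F - H - C - A - B: 9 + 19 + 11 + 30 = 69
F - G - I - B: 24 + 11 + 20 = 55
F - I - B: 26 + 20 = 46
F - D - B: 28 + 18 = 46
F - A - B: 14 + 30 = 44
Best route has total 44.

44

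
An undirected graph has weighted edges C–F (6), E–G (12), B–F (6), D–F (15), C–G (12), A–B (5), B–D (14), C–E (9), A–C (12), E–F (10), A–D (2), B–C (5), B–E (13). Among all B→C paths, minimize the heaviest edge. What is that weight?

5

Checking several routes:
B → C: max(5) = 5
B → F → C: max(6, 6) = 6
B → F → E → C: max(6, 10, 9) = 10
Smallest bottleneck: 5.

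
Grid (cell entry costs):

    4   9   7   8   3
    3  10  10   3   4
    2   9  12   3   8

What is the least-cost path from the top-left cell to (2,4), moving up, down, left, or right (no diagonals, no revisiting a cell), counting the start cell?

41

Best path: r0c0 -> r1c0 -> r1c1 -> r1c2 -> r1c3 -> r2c3 -> r2c4
Cost: 4 + 3 + 10 + 10 + 3 + 3 + 8 = 41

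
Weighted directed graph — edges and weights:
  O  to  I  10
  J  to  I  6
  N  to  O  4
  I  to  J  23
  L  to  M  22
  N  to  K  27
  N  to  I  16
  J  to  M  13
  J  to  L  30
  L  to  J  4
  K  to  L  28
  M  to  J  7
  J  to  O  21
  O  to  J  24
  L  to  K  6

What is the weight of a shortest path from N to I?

14

Some routes from N to I:
N - O - I: 4 + 10 = 14
N - K - L - J - I: 27 + 28 + 4 + 6 = 65
N - I: 16
N - O - J - I: 4 + 24 + 6 = 34
The minimum is 14.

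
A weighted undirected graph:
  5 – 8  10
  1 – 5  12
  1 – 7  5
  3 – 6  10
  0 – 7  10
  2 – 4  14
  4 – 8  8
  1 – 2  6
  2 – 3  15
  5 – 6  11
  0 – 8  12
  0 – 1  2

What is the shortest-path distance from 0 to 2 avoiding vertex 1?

34

Candidate routes:
0 - 8 - 5 - 6 - 3 - 2: 12 + 10 + 11 + 10 + 15 = 58
0 - 8 - 4 - 2: 12 + 8 + 14 = 34
Shortest: 34.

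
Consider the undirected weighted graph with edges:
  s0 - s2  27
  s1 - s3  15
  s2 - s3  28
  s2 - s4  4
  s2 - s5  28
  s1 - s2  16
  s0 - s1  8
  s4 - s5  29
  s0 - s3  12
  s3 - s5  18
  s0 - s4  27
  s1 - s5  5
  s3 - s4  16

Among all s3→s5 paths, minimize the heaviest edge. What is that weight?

12

Comparing a few candidate routes:
s3 - s5: max(18) = 18
s3 - s1 - s5: max(15, 5) = 15
s3 - s4 - s2 - s1 - s5: max(16, 4, 16, 5) = 16
s3 - s0 - s1 - s5: max(12, 8, 5) = 12
The minimum achievable maximum is 12.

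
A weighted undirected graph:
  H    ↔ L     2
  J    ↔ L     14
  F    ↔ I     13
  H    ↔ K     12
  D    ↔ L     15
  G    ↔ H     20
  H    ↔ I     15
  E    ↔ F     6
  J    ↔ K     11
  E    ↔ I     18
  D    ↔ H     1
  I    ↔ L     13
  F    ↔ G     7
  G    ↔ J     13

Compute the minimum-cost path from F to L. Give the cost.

Some routes from F to L:
F -> G -> J -> L: 7 + 13 + 14 = 34
F -> E -> I -> L: 6 + 18 + 13 = 37
F -> I -> L: 13 + 13 = 26
F -> I -> H -> L: 13 + 15 + 2 = 30
F -> G -> H -> L: 7 + 20 + 2 = 29
The minimum is 26.

26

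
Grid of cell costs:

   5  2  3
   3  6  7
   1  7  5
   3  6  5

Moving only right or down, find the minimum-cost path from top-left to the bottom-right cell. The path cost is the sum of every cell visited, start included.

23

Take r0c0 r1c0 r2c0 r3c0 r3c1 r3c2 for a total of 5 + 3 + 1 + 3 + 6 + 5 = 23.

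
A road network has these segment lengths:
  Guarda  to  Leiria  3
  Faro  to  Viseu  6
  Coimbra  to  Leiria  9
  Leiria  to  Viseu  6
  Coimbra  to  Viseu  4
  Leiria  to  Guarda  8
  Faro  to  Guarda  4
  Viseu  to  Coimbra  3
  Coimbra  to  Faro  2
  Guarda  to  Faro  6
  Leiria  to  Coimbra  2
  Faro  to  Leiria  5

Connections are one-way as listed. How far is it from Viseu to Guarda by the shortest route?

Candidate routes:
Viseu - Coimbra - Faro - Leiria - Guarda: 3 + 2 + 5 + 8 = 18
Viseu - Coimbra - Leiria - Guarda: 3 + 9 + 8 = 20
Viseu - Coimbra - Faro - Guarda: 3 + 2 + 4 = 9
Best route has total 9.

9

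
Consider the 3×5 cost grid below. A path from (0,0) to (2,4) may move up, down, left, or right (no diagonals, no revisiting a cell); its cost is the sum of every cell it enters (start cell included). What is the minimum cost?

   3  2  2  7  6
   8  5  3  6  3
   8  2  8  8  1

Path [0,0]→[0,1]→[0,2]→[1,2]→[1,3]→[1,4]→[2,4]: 3 + 2 + 2 + 3 + 6 + 3 + 1 = 20.

20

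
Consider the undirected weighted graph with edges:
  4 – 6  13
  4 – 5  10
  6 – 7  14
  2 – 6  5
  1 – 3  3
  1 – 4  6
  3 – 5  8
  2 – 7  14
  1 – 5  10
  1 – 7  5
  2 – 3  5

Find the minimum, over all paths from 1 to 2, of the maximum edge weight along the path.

5

A few of the 1→2 routes:
1 → 3 → 2: max(3, 5) = 5
1 → 3 → 5 → 4 → 6 → 2: max(3, 8, 10, 13, 5) = 13
1 → 5 → 3 → 2: max(10, 8, 5) = 10
1 → 4 → 5 → 3 → 2: max(6, 10, 8, 5) = 10
1 → 4 → 6 → 2: max(6, 13, 5) = 13
Best route has worst link 5.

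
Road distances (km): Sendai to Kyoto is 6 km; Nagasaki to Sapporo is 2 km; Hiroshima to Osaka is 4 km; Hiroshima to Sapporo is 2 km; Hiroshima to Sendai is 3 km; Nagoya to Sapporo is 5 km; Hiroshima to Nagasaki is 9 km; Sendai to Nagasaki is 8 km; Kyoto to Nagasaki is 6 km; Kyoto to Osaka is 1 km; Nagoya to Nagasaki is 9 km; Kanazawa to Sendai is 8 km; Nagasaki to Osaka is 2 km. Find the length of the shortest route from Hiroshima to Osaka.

4

A few of the Hiroshima→Osaka routes:
Hiroshima-Osaka: 4
Hiroshima-Sendai-Kyoto-Osaka: 3 + 6 + 1 = 10
Hiroshima-Sapporo-Nagasaki-Osaka: 2 + 2 + 2 = 6
Shortest: 4 km.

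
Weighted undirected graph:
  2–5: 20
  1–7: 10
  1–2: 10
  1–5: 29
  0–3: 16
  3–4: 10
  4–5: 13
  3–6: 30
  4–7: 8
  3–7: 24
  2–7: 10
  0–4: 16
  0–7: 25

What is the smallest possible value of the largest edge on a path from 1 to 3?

10

A few of the 1→3 routes:
1-7-2-5-4-3: max(10, 10, 20, 13, 10) = 20
1-7-4-3: max(10, 8, 10) = 10
1-7-4-0-3: max(10, 8, 16, 16) = 16
1-2-7-4-3: max(10, 10, 8, 10) = 10
1-2-7-4-0-3: max(10, 10, 8, 16, 16) = 16
Smallest bottleneck: 10.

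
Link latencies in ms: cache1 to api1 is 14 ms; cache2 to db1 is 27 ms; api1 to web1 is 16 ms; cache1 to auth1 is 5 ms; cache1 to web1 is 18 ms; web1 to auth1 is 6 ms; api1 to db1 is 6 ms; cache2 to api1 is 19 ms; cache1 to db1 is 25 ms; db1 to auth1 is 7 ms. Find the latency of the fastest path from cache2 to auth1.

A few of the cache2→auth1 routes:
cache2 - db1 - auth1: 27 + 7 = 34
cache2 - api1 - db1 - auth1: 19 + 6 + 7 = 32
cache2 - api1 - cache1 - auth1: 19 + 14 + 5 = 38
The minimum is 32 ms.

32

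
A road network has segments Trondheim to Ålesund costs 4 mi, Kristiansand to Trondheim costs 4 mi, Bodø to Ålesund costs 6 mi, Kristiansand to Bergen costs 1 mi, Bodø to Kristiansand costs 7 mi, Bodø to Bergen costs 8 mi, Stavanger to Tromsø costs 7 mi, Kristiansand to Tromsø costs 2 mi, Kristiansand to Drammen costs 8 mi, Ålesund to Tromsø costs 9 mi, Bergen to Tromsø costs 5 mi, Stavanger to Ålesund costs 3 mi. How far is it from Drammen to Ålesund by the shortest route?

Some routes from Drammen to Ålesund:
Drammen → Kristiansand → Bodø → Ålesund: 8 + 7 + 6 = 21
Drammen → Kristiansand → Tromsø → Ålesund: 8 + 2 + 9 = 19
Drammen → Kristiansand → Bergen → Tromsø → Ålesund: 8 + 1 + 5 + 9 = 23
Drammen → Kristiansand → Trondheim → Ålesund: 8 + 4 + 4 = 16
Drammen → Kristiansand → Tromsø → Stavanger → Ålesund: 8 + 2 + 7 + 3 = 20
Drammen → Kristiansand → Bergen → Bodø → Ålesund: 8 + 1 + 8 + 6 = 23
Best route has total 16 mi.

16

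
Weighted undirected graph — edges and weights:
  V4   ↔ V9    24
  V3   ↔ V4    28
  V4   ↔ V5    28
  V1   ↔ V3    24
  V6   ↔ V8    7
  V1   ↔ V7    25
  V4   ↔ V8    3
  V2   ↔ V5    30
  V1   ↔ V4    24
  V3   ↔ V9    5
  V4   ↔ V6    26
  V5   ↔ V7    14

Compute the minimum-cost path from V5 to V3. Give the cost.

Some routes from V5 to V3:
V5 → V4 → V9 → V3: 28 + 24 + 5 = 57
V5 → V4 → V3: 28 + 28 = 56
V5 → V7 → V1 → V4 → V3: 14 + 25 + 24 + 28 = 91
V5 → V7 → V1 → V3: 14 + 25 + 24 = 63
V5 → V4 → V1 → V3: 28 + 24 + 24 = 76
Best route has total 56.

56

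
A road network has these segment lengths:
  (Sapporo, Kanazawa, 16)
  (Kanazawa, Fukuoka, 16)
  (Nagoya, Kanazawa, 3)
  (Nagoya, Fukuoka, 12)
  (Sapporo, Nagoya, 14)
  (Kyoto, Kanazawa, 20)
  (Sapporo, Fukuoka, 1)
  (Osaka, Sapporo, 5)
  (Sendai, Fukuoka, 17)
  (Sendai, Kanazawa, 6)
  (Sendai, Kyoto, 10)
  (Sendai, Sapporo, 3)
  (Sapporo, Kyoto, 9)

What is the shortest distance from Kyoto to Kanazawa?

16

Checking several routes:
Kyoto-Sapporo-Sendai-Kanazawa: 9 + 3 + 6 = 18
Kyoto-Sapporo-Fukuoka-Kanazawa: 9 + 1 + 16 = 26
Kyoto-Sapporo-Fukuoka-Nagoya-Kanazawa: 9 + 1 + 12 + 3 = 25
Kyoto-Sendai-Kanazawa: 10 + 6 = 16
Kyoto-Sapporo-Kanazawa: 9 + 16 = 25
Kyoto-Kanazawa: 20
Shortest: 16.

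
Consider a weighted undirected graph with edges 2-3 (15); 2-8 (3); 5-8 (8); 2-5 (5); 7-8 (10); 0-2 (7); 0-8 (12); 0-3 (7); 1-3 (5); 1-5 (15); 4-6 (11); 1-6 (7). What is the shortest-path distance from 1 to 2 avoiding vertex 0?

20

Candidate routes:
1 → 5 → 8 → 2: 15 + 8 + 3 = 26
1 → 3 → 2: 5 + 15 = 20
1 → 5 → 2: 15 + 5 = 20
Best route has total 20.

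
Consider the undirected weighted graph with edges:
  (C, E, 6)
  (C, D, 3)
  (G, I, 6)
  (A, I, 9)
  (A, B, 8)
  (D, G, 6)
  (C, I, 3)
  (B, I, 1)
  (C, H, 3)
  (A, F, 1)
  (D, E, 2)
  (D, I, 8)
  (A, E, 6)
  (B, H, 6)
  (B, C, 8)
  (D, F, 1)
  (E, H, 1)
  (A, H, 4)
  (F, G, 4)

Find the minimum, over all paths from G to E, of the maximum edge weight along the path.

A few of the G→E routes:
G-F-D-C-H-E: max(4, 1, 3, 3, 1) = 4
G-F-A-H-E: max(4, 1, 4, 1) = 4
G-I-B-H-C-E: max(6, 1, 6, 3, 6) = 6
G-F-A-H-C-D-E: max(4, 1, 4, 3, 3, 2) = 4
G-I-B-H-C-D-E: max(6, 1, 6, 3, 3, 2) = 6
G-F-D-E: max(4, 1, 2) = 4
Smallest bottleneck: 4.

4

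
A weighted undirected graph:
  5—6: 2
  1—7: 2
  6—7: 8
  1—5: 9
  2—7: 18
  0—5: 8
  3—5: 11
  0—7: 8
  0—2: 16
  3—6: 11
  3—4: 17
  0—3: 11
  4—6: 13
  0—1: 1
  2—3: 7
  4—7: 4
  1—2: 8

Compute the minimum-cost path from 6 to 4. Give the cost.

12

Checking several routes:
6 → 7 → 4: 8 + 4 = 12
6 → 5 → 0 → 1 → 7 → 4: 2 + 8 + 1 + 2 + 4 = 17
6 → 4: 13
6 → 5 → 1 → 7 → 4: 2 + 9 + 2 + 4 = 17
Best route has total 12.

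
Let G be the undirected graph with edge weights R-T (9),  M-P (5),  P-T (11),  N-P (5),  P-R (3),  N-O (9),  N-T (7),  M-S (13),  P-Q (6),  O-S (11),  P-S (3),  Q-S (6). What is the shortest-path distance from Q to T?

17

Some routes from Q to T:
Q-P-R-T: 6 + 3 + 9 = 18
Q-P-N-T: 6 + 5 + 7 = 18
Q-S-P-T: 6 + 3 + 11 = 20
Q-P-T: 6 + 11 = 17
Q-S-P-N-T: 6 + 3 + 5 + 7 = 21
Shortest: 17.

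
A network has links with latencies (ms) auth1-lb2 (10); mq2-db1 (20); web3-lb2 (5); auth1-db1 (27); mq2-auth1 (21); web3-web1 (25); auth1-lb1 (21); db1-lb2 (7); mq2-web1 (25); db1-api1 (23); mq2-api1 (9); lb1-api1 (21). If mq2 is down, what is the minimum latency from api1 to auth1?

40

Candidate routes:
api1 -> db1 -> auth1: 23 + 27 = 50
api1 -> lb1 -> auth1: 21 + 21 = 42
api1 -> db1 -> lb2 -> auth1: 23 + 7 + 10 = 40
Best route has total 40 ms.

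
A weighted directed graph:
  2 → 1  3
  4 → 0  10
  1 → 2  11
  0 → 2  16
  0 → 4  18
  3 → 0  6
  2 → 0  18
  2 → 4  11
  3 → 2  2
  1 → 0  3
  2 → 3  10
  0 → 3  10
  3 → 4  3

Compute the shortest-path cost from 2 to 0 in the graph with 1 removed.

Routes from 2 to 0 avoiding 1:
2→0: 18
2→3→0: 10 + 6 = 16
2→4→0: 11 + 10 = 21
2→3→4→0: 10 + 3 + 10 = 23
Best route has total 16.

16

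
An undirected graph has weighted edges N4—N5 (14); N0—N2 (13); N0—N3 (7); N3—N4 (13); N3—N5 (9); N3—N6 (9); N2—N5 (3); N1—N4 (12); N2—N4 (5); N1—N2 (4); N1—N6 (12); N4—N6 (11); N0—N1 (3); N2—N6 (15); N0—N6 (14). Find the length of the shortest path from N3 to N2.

12

A few of the N3→N2 routes:
N3 → N5 → N2: 9 + 3 = 12
N3 → N0 → N1 → N2: 7 + 3 + 4 = 14
N3 → N4 → N2: 13 + 5 = 18
The minimum is 12.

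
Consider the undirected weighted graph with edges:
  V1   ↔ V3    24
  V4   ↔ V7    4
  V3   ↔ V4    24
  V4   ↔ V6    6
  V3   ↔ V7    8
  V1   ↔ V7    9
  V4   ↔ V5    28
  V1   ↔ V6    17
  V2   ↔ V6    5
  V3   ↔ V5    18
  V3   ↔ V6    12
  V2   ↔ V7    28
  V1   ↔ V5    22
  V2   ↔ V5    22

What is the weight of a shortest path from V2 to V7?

Some routes from V2 to V7:
V2 -> V7: 28
V2 -> V6 -> V4 -> V7: 5 + 6 + 4 = 15
V2 -> V6 -> V3 -> V7: 5 + 12 + 8 = 25
Best route has total 15.

15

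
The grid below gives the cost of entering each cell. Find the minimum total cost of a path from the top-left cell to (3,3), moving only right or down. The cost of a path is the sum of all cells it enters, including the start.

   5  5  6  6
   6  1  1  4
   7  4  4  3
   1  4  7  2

21

Take (0,0) (0,1) (1,1) (1,2) (1,3) (2,3) (3,3) for a total of 5 + 5 + 1 + 1 + 4 + 3 + 2 = 21.
For comparison, the top-then-right route costs 31.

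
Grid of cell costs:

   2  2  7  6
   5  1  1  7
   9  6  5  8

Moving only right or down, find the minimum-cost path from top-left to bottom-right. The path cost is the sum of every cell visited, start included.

One optimal route is [0,0] → [0,1] → [1,1] → [1,2] → [2,2] → [2,3].
Its cost is 2 + 2 + 1 + 1 + 5 + 8 = 19.

19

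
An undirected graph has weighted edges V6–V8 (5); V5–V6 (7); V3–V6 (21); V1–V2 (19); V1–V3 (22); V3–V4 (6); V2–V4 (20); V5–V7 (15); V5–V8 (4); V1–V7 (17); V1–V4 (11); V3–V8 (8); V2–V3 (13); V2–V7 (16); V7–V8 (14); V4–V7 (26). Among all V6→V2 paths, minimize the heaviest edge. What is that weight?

13

Some routes from V6 to V2:
V6 - V8 - V7 - V2: max(5, 14, 16) = 16
V6 - V5 - V7 - V8 - V3 - V2: max(7, 15, 14, 8, 13) = 15
V6 - V5 - V8 - V3 - V2: max(7, 4, 8, 13) = 13
V6 - V8 - V3 - V2: max(5, 8, 13) = 13
Smallest bottleneck: 13.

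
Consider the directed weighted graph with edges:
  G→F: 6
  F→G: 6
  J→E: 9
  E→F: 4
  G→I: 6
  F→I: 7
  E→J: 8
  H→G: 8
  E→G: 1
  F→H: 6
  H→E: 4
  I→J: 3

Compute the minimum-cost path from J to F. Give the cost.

13

Candidate routes:
J→E→F: 9 + 4 = 13
J→E→G→F: 9 + 1 + 6 = 16
The minimum is 13.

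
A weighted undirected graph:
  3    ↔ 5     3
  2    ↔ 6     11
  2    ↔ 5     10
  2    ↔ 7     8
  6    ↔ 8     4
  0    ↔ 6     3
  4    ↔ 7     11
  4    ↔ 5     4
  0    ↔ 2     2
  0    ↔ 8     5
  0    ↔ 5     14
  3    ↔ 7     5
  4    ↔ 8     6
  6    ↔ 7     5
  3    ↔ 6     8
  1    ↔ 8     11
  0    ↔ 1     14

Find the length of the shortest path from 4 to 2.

Checking several routes:
4 -> 5 -> 3 -> 6 -> 0 -> 2: 4 + 3 + 8 + 3 + 2 = 20
4 -> 7 -> 2: 11 + 8 = 19
4 -> 8 -> 6 -> 0 -> 2: 6 + 4 + 3 + 2 = 15
4 -> 5 -> 2: 4 + 10 = 14
4 -> 8 -> 0 -> 2: 6 + 5 + 2 = 13
The minimum is 13.

13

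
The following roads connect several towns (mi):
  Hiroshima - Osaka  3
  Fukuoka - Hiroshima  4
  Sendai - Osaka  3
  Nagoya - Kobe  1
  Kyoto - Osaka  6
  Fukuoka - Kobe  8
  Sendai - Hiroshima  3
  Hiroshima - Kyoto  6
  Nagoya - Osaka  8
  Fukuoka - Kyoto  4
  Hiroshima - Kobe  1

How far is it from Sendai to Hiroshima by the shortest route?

A few of the Sendai→Hiroshima routes:
Sendai→Osaka→Kyoto→Hiroshima: 3 + 6 + 6 = 15
Sendai→Hiroshima: 3
Sendai→Osaka→Hiroshima: 3 + 3 = 6
Sendai→Osaka→Kyoto→Fukuoka→Hiroshima: 3 + 6 + 4 + 4 = 17
Sendai→Osaka→Nagoya→Kobe→Hiroshima: 3 + 8 + 1 + 1 = 13
The minimum is 3 mi.

3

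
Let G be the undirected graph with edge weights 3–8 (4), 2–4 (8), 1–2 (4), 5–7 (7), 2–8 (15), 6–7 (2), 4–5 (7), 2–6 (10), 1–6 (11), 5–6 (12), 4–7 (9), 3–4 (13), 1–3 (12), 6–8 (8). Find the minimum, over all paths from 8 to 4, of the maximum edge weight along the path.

8

A few of the 8→4 routes:
8 -> 6 -> 7 -> 5 -> 4: max(8, 2, 7, 7) = 8
8 -> 6 -> 7 -> 4: max(8, 2, 9) = 9
8 -> 6 -> 1 -> 2 -> 4: max(8, 11, 4, 8) = 11
8 -> 6 -> 2 -> 4: max(8, 10, 8) = 10
8 -> 6 -> 5 -> 4: max(8, 12, 7) = 12
The minimum achievable maximum is 8.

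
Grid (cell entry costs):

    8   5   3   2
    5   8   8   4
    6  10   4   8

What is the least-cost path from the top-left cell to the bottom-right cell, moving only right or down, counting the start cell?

30

One optimal route is r0c0 r0c1 r0c2 r0c3 r1c3 r2c3.
Its cost is 8 + 5 + 3 + 2 + 4 + 8 = 30.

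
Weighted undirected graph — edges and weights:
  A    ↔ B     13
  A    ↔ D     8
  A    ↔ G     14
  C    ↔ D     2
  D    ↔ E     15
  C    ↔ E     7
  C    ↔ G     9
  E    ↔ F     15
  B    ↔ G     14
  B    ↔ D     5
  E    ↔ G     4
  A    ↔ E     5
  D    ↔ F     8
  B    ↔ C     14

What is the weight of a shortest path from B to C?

A few of the B→C routes:
B→A→D→C: 13 + 8 + 2 = 23
B→C: 14
B→D→C: 5 + 2 = 7
B→G→C: 14 + 9 = 23
Shortest: 7.

7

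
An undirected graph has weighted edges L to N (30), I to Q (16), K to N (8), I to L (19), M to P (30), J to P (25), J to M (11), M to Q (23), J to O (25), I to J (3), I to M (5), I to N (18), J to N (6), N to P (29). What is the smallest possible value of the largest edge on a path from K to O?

A few of the K→O routes:
K→N→L→I→J→O: max(8, 30, 19, 3, 25) = 30
K→N→P→J→O: max(8, 29, 25, 25) = 29
K→N→I→J→O: max(8, 18, 3, 25) = 25
K→N→I→Q→M→J→O: max(8, 18, 16, 23, 11, 25) = 25
K→N→J→O: max(8, 6, 25) = 25
K→N→I→M→J→O: max(8, 18, 5, 11, 25) = 25
Best route has worst link 25.

25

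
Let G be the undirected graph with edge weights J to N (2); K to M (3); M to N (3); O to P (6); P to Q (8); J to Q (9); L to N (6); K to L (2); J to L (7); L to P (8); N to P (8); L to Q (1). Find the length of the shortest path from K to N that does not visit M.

8

A few of the K→N routes:
K - L - N: 2 + 6 = 8
K - L - Q - J - N: 2 + 1 + 9 + 2 = 14
K - L - J - N: 2 + 7 + 2 = 11
Best route has total 8.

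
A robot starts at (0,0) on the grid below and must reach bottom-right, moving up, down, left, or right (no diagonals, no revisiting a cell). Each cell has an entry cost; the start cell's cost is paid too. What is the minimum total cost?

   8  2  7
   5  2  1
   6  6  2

15

One optimal route is (0,0) -> (0,1) -> (1,1) -> (1,2) -> (2,2).
Its cost is 8 + 2 + 2 + 1 + 2 = 15.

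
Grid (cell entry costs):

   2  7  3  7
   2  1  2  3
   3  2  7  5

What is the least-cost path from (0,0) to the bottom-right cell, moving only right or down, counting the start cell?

Take r0c0→r1c0→r1c1→r1c2→r1c3→r2c3 for a total of 2 + 2 + 1 + 2 + 3 + 5 = 15.
For comparison, the top-then-right route costs 27.

15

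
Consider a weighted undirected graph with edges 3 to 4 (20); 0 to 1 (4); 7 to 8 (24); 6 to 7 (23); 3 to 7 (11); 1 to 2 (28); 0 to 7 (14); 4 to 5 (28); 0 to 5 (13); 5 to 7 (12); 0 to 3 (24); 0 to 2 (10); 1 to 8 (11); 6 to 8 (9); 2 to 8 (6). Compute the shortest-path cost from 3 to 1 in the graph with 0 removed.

46

Some routes from 3 to 1 avoiding 0:
3 -> 7 -> 8 -> 1: 11 + 24 + 11 = 46
3 -> 7 -> 6 -> 8 -> 2 -> 1: 11 + 23 + 9 + 6 + 28 = 77
3 -> 4 -> 5 -> 7 -> 8 -> 1: 20 + 28 + 12 + 24 + 11 = 95
3 -> 7 -> 8 -> 2 -> 1: 11 + 24 + 6 + 28 = 69
3 -> 7 -> 6 -> 8 -> 1: 11 + 23 + 9 + 11 = 54
3 -> 4 -> 5 -> 7 -> 6 -> 8 -> 1: 20 + 28 + 12 + 23 + 9 + 11 = 103
The minimum is 46.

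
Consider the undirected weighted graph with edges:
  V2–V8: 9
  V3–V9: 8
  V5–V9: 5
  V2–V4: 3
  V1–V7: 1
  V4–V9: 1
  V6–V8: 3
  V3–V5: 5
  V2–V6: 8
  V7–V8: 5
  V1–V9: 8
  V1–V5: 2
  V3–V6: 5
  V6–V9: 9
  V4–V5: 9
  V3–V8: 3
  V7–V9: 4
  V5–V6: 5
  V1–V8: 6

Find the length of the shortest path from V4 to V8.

A few of the V4→V8 routes:
V4 → V9 → V7 → V1 → V8: 1 + 4 + 1 + 6 = 12
V4 → V2 → V8: 3 + 9 = 12
V4 → V9 → V6 → V8: 1 + 9 + 3 = 13
V4 → V9 → V3 → V8: 1 + 8 + 3 = 12
V4 → V9 → V7 → V8: 1 + 4 + 5 = 10
Best route has total 10.

10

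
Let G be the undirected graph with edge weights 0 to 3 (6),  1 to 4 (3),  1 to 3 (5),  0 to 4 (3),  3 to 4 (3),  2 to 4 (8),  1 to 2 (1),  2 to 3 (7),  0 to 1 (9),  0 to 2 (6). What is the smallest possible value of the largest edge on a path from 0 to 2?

3

Some routes from 0 to 2:
0-3-1-2: max(6, 5, 1) = 6
0-3-4-1-2: max(6, 3, 3, 1) = 6
0-4-1-2: max(3, 3, 1) = 3
0-2: max(6) = 6
0-4-3-1-2: max(3, 3, 5, 1) = 5
The minimum achievable maximum is 3.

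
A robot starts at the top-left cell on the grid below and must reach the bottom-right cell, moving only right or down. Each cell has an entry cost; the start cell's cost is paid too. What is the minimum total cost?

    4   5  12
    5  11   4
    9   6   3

Best path: (0,0)→(0,1)→(1,1)→(1,2)→(2,2)
Cost: 4 + 5 + 11 + 4 + 3 = 27
For comparison, the top-then-right route costs 28.

27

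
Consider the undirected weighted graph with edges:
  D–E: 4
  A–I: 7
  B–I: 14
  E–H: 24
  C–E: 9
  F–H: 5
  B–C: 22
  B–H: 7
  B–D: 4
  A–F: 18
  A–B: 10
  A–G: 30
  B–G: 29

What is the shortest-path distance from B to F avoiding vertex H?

Candidate routes:
B→I→A→F: 14 + 7 + 18 = 39
B→G→A→F: 29 + 30 + 18 = 77
B→A→F: 10 + 18 = 28
Shortest: 28.

28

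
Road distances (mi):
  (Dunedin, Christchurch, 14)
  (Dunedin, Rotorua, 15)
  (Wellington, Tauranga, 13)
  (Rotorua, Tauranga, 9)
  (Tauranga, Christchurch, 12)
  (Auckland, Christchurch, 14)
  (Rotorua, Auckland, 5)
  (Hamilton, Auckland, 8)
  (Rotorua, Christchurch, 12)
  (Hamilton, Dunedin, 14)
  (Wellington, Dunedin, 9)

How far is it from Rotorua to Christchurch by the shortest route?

12

A few of the Rotorua→Christchurch routes:
Rotorua→Christchurch: 12
Rotorua→Tauranga→Christchurch: 9 + 12 = 21
Rotorua→Dunedin→Christchurch: 15 + 14 = 29
Rotorua→Auckland→Christchurch: 5 + 14 = 19
The minimum is 12 mi.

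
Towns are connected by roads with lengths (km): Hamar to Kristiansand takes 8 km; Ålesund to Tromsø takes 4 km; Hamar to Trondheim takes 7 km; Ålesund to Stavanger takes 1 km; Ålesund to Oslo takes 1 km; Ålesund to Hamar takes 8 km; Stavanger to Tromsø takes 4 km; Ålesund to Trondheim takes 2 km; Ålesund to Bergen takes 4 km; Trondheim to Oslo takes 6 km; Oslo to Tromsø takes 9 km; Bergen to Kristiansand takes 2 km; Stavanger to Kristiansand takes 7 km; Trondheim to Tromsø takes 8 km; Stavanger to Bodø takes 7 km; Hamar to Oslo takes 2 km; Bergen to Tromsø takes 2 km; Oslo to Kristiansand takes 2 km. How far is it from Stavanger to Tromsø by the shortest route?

Some routes from Stavanger to Tromsø:
Stavanger -> Tromsø: 4
Stavanger -> Kristiansand -> Bergen -> Tromsø: 7 + 2 + 2 = 11
Stavanger -> Ålesund -> Oslo -> Tromsø: 1 + 1 + 9 = 11
Stavanger -> Ålesund -> Oslo -> Kristiansand -> Bergen -> Tromsø: 1 + 1 + 2 + 2 + 2 = 8
Stavanger -> Ålesund -> Tromsø: 1 + 4 = 5
Stavanger -> Ålesund -> Bergen -> Tromsø: 1 + 4 + 2 = 7
The minimum is 4 km.

4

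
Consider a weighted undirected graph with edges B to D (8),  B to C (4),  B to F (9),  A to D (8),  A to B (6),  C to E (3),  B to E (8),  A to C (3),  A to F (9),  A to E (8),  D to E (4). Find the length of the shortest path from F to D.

17

A few of the F→D routes:
F - A - E - D: 9 + 8 + 4 = 21
F - B - D: 9 + 8 = 17
F - A - C - E - D: 9 + 3 + 3 + 4 = 19
F - A - D: 9 + 8 = 17
F - B - C - E - D: 9 + 4 + 3 + 4 = 20
F - B - E - D: 9 + 8 + 4 = 21
Best route has total 17.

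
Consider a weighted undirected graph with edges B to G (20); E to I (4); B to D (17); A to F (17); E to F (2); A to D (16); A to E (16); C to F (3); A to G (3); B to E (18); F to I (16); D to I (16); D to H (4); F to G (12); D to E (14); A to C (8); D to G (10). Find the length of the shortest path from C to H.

23

Comparing a few candidate routes:
C-F-E-D-H: 3 + 2 + 14 + 4 = 23
C-A-G-D-H: 8 + 3 + 10 + 4 = 25
C-A-D-H: 8 + 16 + 4 = 28
C-F-E-I-D-H: 3 + 2 + 4 + 16 + 4 = 29
Best route has total 23.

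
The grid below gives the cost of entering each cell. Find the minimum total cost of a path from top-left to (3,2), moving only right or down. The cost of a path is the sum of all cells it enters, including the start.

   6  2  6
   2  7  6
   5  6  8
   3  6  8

One optimal route is (0,0)→(1,0)→(2,0)→(3,0)→(3,1)→(3,2).
Its cost is 6 + 2 + 5 + 3 + 6 + 8 = 30.

30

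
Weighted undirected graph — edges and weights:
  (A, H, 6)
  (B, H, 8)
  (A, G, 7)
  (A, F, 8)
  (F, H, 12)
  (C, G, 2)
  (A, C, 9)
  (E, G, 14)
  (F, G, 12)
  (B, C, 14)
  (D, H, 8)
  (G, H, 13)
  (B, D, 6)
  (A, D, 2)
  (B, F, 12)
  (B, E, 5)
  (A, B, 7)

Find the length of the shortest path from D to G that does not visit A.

21

Some routes from D to G avoiding A:
D-H-G: 8 + 13 = 21
D-B-C-G: 6 + 14 + 2 = 22
D-B-E-G: 6 + 5 + 14 = 25
Shortest: 21.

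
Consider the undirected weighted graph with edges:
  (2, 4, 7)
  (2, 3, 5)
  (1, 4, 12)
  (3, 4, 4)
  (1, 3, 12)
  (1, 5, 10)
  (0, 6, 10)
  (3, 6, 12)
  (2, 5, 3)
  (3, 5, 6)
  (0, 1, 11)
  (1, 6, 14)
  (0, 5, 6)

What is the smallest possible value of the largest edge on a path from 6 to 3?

10

Comparing a few candidate routes:
6 - 0 - 5 - 2 - 3: max(10, 6, 3, 5) = 10
6 - 0 - 5 - 2 - 4 - 3: max(10, 6, 3, 7, 4) = 10
6 - 0 - 5 - 3: max(10, 6, 6) = 10
The minimum achievable maximum is 10.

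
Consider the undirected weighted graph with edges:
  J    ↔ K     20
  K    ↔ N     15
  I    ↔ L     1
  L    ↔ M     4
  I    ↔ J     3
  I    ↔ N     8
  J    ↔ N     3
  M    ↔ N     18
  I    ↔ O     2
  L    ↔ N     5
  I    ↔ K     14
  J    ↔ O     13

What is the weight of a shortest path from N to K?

15

Some routes from N to K:
N - J - K: 3 + 20 = 23
N - L - I - J - K: 5 + 1 + 3 + 20 = 29
N - K: 15
N - J - I - K: 3 + 3 + 14 = 20
N - L - I - K: 5 + 1 + 14 = 20
N - I - K: 8 + 14 = 22
The minimum is 15.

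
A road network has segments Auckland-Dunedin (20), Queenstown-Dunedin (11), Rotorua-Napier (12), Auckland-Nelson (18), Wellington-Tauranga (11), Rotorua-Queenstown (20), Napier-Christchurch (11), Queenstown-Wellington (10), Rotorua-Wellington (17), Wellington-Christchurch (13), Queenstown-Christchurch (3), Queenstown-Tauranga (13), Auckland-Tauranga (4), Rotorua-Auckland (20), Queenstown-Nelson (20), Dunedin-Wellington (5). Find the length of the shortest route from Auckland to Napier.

Checking several routes:
Auckland -> Tauranga -> Queenstown -> Christchurch -> Napier: 4 + 13 + 3 + 11 = 31
Auckland -> Rotorua -> Napier: 20 + 12 = 32
Auckland -> Tauranga -> Wellington -> Christchurch -> Napier: 4 + 11 + 13 + 11 = 39
Best route has total 31 km.

31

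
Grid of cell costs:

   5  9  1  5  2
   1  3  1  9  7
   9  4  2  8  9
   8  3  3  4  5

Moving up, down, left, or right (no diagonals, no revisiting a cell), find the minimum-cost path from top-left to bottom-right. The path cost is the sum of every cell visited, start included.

24

Cheapest: r0c0 → r1c0 → r1c1 → r1c2 → r2c2 → r3c2 → r3c3 → r3c4
  5 + 1 + 3 + 1 + 2 + 3 + 4 + 5 = 24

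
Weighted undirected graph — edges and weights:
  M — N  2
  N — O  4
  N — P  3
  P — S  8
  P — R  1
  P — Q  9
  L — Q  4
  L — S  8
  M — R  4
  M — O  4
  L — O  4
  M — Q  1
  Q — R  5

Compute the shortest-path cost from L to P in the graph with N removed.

Checking several routes:
L → Q → P: 4 + 9 = 13
L → O → M → R → P: 4 + 4 + 4 + 1 = 13
L → Q → R → P: 4 + 5 + 1 = 10
L → Q → M → R → P: 4 + 1 + 4 + 1 = 10
The minimum is 10.

10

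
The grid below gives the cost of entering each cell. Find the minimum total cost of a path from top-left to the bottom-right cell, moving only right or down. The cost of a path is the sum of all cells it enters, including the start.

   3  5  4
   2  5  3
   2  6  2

Cheapest: r0c0 -> r1c0 -> r1c1 -> r1c2 -> r2c2
  3 + 2 + 5 + 3 + 2 = 15

15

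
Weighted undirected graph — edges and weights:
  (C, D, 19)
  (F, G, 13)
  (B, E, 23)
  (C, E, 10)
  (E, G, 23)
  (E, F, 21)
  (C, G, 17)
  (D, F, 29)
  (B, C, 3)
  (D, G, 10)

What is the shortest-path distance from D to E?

29

Comparing a few candidate routes:
D→C→B→E: 19 + 3 + 23 = 45
D→G→E: 10 + 23 = 33
D→G→F→E: 10 + 13 + 21 = 44
D→C→E: 19 + 10 = 29
D→G→C→E: 10 + 17 + 10 = 37
Best route has total 29.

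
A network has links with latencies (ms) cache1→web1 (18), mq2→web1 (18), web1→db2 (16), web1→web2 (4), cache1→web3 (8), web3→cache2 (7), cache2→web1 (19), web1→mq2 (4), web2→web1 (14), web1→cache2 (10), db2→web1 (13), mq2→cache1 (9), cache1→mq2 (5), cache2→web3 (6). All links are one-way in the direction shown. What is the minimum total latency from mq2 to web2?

Routes from mq2 to web2:
mq2 → web1 → web2: 18 + 4 = 22
mq2 → cache1 → web3 → cache2 → web1 → web2: 9 + 8 + 7 + 19 + 4 = 47
mq2 → cache1 → web1 → web2: 9 + 18 + 4 = 31
Shortest: 22 ms.

22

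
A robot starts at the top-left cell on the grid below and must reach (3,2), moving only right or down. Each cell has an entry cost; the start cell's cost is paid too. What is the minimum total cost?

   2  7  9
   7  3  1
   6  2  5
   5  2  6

Best path: [0,0] [0,1] [1,1] [2,1] [3,1] [3,2]
Cost: 2 + 7 + 3 + 2 + 2 + 6 = 22
For comparison, the top-then-right route costs 30.

22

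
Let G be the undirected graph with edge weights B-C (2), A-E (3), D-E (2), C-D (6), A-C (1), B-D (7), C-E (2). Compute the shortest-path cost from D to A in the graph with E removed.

Paths from D to A avoiding E:
D-C-A: 6 + 1 = 7
D-B-C-A: 7 + 2 + 1 = 10
The minimum is 7.

7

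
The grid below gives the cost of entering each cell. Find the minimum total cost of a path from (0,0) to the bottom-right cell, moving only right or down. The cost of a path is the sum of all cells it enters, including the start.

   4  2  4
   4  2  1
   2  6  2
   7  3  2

One optimal route is r0c0 -> r0c1 -> r1c1 -> r1c2 -> r2c2 -> r3c2.
Its cost is 4 + 2 + 2 + 1 + 2 + 2 = 13.

13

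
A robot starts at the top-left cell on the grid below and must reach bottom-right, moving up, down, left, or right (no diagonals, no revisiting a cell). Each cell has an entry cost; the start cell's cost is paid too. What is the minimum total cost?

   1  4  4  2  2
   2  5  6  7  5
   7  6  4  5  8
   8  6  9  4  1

Take r0c0 -> r0c1 -> r0c2 -> r0c3 -> r0c4 -> r1c4 -> r2c4 -> r3c4 for a total of 1 + 4 + 4 + 2 + 2 + 5 + 8 + 1 = 27.

27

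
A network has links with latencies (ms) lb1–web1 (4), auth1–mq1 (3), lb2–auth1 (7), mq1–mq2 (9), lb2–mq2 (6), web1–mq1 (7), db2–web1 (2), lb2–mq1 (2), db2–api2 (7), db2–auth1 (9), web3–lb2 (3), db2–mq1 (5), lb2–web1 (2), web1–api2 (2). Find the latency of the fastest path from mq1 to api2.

6

A few of the mq1→api2 routes:
mq1→web1→api2: 7 + 2 = 9
mq1→db2→web1→api2: 5 + 2 + 2 = 9
mq1→db2→api2: 5 + 7 = 12
mq1→lb2→web1→api2: 2 + 2 + 2 = 6
mq1→lb2→web1→db2→api2: 2 + 2 + 2 + 7 = 13
Best route has total 6 ms.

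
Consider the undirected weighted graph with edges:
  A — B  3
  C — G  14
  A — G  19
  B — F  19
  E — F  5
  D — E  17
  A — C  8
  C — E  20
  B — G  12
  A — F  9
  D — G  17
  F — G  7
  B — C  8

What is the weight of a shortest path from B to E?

Checking several routes:
B → A → F → E: 3 + 9 + 5 = 17
B → F → E: 19 + 5 = 24
B → G → F → E: 12 + 7 + 5 = 24
The minimum is 17.

17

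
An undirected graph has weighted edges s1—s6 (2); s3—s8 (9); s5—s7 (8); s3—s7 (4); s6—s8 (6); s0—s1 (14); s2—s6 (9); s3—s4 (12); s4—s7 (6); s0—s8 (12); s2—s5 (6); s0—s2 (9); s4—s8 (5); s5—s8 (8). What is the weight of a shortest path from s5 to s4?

Some routes from s5 to s4:
s5→s2→s6→s8→s4: 6 + 9 + 6 + 5 = 26
s5→s7→s4: 8 + 6 = 14
s5→s7→s3→s8→s4: 8 + 4 + 9 + 5 = 26
s5→s7→s3→s4: 8 + 4 + 12 = 24
s5→s8→s4: 8 + 5 = 13
Shortest: 13.

13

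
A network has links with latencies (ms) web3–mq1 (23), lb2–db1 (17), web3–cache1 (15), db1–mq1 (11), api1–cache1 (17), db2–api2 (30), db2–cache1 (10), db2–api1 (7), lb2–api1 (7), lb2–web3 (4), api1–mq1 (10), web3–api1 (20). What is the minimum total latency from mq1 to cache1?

27

Checking several routes:
mq1-api1-db2-cache1: 10 + 7 + 10 = 27
mq1-api1-cache1: 10 + 17 = 27
mq1-api1-lb2-web3-cache1: 10 + 7 + 4 + 15 = 36
mq1-web3-cache1: 23 + 15 = 38
Shortest: 27 ms.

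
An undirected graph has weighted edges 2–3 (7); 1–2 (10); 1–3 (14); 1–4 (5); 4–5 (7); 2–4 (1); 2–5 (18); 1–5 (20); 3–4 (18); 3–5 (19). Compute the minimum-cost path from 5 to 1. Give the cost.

12

Some routes from 5 to 1:
5→4→1: 7 + 5 = 12
5→2→1: 18 + 10 = 28
5→2→4→1: 18 + 1 + 5 = 24
5→1: 20
5→4→2→1: 7 + 1 + 10 = 18
The minimum is 12.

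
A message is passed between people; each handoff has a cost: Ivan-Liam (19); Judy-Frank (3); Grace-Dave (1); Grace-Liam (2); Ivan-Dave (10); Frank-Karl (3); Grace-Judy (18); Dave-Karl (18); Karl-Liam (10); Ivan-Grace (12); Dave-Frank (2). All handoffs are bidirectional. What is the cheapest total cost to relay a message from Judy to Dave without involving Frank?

Some routes from Judy to Dave avoiding Frank:
Judy → Grace → Dave: 18 + 1 = 19
Judy → Grace → Liam → Karl → Dave: 18 + 2 + 10 + 18 = 48
Judy → Grace → Liam → Ivan → Dave: 18 + 2 + 19 + 10 = 49
Judy → Grace → Ivan → Dave: 18 + 12 + 10 = 40
Best route has total 19.

19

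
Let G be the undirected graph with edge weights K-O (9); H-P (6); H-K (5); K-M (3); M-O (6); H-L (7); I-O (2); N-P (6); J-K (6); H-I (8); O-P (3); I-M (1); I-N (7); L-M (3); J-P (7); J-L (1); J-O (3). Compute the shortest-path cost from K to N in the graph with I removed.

17

Checking several routes:
K-M-L-J-O-P-N: 3 + 3 + 1 + 3 + 3 + 6 = 19
K-J-O-P-N: 6 + 3 + 3 + 6 = 18
K-J-P-N: 6 + 7 + 6 = 19
K-H-P-N: 5 + 6 + 6 = 17
K-O-P-N: 9 + 3 + 6 = 18
K-M-O-P-N: 3 + 6 + 3 + 6 = 18
The minimum is 17.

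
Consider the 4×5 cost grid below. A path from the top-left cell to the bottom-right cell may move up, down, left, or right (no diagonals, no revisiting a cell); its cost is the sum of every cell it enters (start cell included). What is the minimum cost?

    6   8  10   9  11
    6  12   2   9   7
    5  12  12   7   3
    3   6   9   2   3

One optimal route is (0,0) -> (1,0) -> (2,0) -> (3,0) -> (3,1) -> (3,2) -> (3,3) -> (3,4).
Its cost is 6 + 6 + 5 + 3 + 6 + 9 + 2 + 3 = 40.

40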